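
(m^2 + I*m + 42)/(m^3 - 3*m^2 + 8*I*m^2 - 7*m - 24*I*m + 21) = (m - 6*I)/(m^2 + m*(-3 + I) - 3*I)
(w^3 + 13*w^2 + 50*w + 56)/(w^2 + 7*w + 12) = (w^2 + 9*w + 14)/(w + 3)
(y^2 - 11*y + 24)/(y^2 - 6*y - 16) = (y - 3)/(y + 2)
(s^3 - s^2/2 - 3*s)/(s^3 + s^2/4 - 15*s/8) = 4*(s - 2)/(4*s - 5)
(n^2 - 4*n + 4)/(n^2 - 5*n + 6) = (n - 2)/(n - 3)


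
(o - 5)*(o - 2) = o^2 - 7*o + 10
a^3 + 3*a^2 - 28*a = a*(a - 4)*(a + 7)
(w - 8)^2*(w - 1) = w^3 - 17*w^2 + 80*w - 64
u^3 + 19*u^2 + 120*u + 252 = (u + 6)^2*(u + 7)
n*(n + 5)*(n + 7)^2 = n^4 + 19*n^3 + 119*n^2 + 245*n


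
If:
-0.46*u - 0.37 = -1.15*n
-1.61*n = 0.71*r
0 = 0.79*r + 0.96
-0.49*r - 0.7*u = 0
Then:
No Solution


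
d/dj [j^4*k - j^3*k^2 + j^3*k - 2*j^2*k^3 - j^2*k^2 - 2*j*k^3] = k*(4*j^3 - 3*j^2*k + 3*j^2 - 4*j*k^2 - 2*j*k - 2*k^2)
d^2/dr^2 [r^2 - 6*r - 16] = 2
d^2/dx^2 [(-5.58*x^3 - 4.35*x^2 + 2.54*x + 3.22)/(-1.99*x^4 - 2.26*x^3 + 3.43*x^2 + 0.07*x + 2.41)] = (44.194716*x^9 + 103.35861*x^8 + 225.202728*x^7 - 236.592861999999*x^6 + 246.569928*x^5 + 1183.799724*x^4 + 334.377698*x^3 - 785.669742*x^2 + 210.566556*x + 104.590882)/(7.880599*x^12 + 26.849478*x^11 - 10.257057*x^10 - 81.844937*x^9 - 12.841182*x^8 + 16.527816*x^7 + 24.703076*x^6 + 111.667899*x^5 - 48.148719*x^4 + 35.906729*x^3 - 59.800776*x^2 - 1.219701*x - 13.997521)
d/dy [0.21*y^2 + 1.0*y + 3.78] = 0.42*y + 1.0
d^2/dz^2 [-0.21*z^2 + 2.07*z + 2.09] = -0.420000000000000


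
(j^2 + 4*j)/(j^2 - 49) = j*(j + 4)/(j^2 - 49)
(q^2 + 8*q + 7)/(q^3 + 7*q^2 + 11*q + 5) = (q + 7)/(q^2 + 6*q + 5)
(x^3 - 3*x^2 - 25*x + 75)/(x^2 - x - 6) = (x^2 - 25)/(x + 2)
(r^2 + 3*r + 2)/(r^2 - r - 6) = (r + 1)/(r - 3)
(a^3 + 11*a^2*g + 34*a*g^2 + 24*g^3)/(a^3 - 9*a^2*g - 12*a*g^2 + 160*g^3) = (a^2 + 7*a*g + 6*g^2)/(a^2 - 13*a*g + 40*g^2)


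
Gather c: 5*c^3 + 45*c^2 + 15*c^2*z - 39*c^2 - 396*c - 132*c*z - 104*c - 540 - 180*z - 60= 5*c^3 + c^2*(15*z + 6) + c*(-132*z - 500) - 180*z - 600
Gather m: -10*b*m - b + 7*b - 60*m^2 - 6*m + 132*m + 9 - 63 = 6*b - 60*m^2 + m*(126 - 10*b) - 54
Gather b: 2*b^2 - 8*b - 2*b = 2*b^2 - 10*b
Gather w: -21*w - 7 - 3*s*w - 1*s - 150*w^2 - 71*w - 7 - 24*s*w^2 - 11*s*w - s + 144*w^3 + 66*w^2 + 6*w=-2*s + 144*w^3 + w^2*(-24*s - 84) + w*(-14*s - 86) - 14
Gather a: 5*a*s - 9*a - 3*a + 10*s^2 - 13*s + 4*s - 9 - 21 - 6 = a*(5*s - 12) + 10*s^2 - 9*s - 36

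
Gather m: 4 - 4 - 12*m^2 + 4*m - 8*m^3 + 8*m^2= -8*m^3 - 4*m^2 + 4*m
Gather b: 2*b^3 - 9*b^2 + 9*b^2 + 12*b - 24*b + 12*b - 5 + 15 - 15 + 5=2*b^3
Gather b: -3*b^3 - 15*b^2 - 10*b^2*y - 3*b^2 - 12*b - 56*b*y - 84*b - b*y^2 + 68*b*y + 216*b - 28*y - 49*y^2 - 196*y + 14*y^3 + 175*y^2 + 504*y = -3*b^3 + b^2*(-10*y - 18) + b*(-y^2 + 12*y + 120) + 14*y^3 + 126*y^2 + 280*y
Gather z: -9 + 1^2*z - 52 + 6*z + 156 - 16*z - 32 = 63 - 9*z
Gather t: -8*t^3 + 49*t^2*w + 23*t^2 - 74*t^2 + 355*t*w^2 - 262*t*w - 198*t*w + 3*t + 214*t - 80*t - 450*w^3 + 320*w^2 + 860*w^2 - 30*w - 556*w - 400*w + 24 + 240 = -8*t^3 + t^2*(49*w - 51) + t*(355*w^2 - 460*w + 137) - 450*w^3 + 1180*w^2 - 986*w + 264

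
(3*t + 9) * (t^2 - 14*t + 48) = 3*t^3 - 33*t^2 + 18*t + 432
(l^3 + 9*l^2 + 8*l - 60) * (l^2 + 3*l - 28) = l^5 + 12*l^4 + 7*l^3 - 288*l^2 - 404*l + 1680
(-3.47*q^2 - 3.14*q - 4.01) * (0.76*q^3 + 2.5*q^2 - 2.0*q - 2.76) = -2.6372*q^5 - 11.0614*q^4 - 3.9576*q^3 + 5.8322*q^2 + 16.6864*q + 11.0676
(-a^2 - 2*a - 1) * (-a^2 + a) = a^4 + a^3 - a^2 - a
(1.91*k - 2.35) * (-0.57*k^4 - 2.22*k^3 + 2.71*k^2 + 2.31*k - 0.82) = -1.0887*k^5 - 2.9007*k^4 + 10.3931*k^3 - 1.9564*k^2 - 6.9947*k + 1.927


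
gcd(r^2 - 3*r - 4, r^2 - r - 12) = r - 4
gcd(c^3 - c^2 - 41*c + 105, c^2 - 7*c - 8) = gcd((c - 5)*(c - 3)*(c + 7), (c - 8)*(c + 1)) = 1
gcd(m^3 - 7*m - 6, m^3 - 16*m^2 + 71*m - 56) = 1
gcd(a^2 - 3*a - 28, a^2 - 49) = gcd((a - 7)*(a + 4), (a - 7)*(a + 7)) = a - 7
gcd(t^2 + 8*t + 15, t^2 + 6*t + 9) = t + 3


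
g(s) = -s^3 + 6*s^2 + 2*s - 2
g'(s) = -3*s^2 + 12*s + 2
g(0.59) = 1.06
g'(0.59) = 8.04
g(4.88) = 34.43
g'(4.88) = -10.88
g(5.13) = 31.16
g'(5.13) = -15.39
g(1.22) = 7.55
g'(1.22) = 12.17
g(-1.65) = 15.53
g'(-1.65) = -25.97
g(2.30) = 22.17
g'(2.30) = 13.73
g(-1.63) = 15.01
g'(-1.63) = -25.53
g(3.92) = 37.80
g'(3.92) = 2.94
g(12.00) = -842.00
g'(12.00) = -286.00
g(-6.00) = 418.00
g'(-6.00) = -178.00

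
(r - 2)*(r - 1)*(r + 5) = r^3 + 2*r^2 - 13*r + 10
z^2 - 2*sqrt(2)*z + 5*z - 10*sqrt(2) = (z + 5)*(z - 2*sqrt(2))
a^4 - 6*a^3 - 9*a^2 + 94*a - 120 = (a - 5)*(a - 3)*(a - 2)*(a + 4)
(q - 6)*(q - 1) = q^2 - 7*q + 6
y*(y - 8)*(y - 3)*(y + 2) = y^4 - 9*y^3 + 2*y^2 + 48*y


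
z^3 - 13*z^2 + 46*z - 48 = (z - 8)*(z - 3)*(z - 2)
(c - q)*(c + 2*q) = c^2 + c*q - 2*q^2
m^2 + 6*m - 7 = (m - 1)*(m + 7)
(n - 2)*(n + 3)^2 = n^3 + 4*n^2 - 3*n - 18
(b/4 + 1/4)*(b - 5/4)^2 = b^3/4 - 3*b^2/8 - 15*b/64 + 25/64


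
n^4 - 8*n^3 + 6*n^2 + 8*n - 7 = (n - 7)*(n - 1)^2*(n + 1)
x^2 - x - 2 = (x - 2)*(x + 1)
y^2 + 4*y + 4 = (y + 2)^2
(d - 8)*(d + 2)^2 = d^3 - 4*d^2 - 28*d - 32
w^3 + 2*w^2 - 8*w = w*(w - 2)*(w + 4)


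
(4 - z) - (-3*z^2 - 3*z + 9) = 3*z^2 + 2*z - 5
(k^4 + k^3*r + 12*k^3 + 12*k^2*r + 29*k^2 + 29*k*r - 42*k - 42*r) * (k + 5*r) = k^5 + 6*k^4*r + 12*k^4 + 5*k^3*r^2 + 72*k^3*r + 29*k^3 + 60*k^2*r^2 + 174*k^2*r - 42*k^2 + 145*k*r^2 - 252*k*r - 210*r^2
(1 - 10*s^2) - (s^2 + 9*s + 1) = -11*s^2 - 9*s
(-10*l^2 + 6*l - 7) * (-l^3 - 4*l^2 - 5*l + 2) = 10*l^5 + 34*l^4 + 33*l^3 - 22*l^2 + 47*l - 14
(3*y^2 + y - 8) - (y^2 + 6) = 2*y^2 + y - 14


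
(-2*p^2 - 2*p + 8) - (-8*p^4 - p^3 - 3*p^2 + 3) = 8*p^4 + p^3 + p^2 - 2*p + 5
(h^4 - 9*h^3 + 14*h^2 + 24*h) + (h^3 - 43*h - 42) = h^4 - 8*h^3 + 14*h^2 - 19*h - 42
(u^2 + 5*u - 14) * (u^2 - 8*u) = u^4 - 3*u^3 - 54*u^2 + 112*u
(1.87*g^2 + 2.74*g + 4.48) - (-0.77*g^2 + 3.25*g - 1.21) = 2.64*g^2 - 0.51*g + 5.69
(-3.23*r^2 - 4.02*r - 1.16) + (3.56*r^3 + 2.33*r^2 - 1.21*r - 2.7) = 3.56*r^3 - 0.9*r^2 - 5.23*r - 3.86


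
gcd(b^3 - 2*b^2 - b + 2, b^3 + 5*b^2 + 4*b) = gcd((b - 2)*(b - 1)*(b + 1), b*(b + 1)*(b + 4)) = b + 1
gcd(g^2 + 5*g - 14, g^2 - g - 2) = g - 2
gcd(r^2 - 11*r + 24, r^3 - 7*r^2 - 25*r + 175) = 1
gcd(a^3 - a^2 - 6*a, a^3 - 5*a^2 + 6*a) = a^2 - 3*a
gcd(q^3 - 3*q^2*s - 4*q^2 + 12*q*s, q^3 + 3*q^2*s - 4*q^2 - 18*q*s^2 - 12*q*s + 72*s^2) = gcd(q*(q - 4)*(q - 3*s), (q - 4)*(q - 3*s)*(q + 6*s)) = q^2 - 3*q*s - 4*q + 12*s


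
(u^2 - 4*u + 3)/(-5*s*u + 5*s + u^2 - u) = (3 - u)/(5*s - u)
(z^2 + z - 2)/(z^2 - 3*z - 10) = (z - 1)/(z - 5)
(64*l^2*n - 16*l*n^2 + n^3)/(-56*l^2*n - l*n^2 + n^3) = (-8*l + n)/(7*l + n)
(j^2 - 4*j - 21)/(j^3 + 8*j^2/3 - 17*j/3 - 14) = 3*(j - 7)/(3*j^2 - j - 14)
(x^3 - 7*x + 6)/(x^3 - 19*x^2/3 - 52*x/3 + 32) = 3*(x^2 - 3*x + 2)/(3*x^2 - 28*x + 32)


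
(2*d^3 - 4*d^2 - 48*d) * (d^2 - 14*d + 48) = 2*d^5 - 32*d^4 + 104*d^3 + 480*d^2 - 2304*d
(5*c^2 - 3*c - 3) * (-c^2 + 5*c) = -5*c^4 + 28*c^3 - 12*c^2 - 15*c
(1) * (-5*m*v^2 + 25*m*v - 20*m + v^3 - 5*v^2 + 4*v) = -5*m*v^2 + 25*m*v - 20*m + v^3 - 5*v^2 + 4*v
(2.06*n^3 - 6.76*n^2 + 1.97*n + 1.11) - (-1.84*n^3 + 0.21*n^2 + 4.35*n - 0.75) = 3.9*n^3 - 6.97*n^2 - 2.38*n + 1.86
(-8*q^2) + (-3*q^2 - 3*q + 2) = -11*q^2 - 3*q + 2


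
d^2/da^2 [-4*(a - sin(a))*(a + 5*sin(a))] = 16*a*sin(a) - 80*sin(a)^2 - 32*cos(a) + 32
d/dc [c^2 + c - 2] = 2*c + 1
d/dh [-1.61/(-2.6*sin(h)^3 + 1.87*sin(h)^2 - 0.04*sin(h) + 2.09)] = (-12.558*sin(h)^2 + 6.0214*sin(h) - 0.0644)*cos(h)/(2.6*sin(h)^3 - 1.87*sin(h)^2 + 0.04*sin(h) - 2.09)^2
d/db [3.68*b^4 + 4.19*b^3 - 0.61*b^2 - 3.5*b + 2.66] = 14.72*b^3 + 12.57*b^2 - 1.22*b - 3.5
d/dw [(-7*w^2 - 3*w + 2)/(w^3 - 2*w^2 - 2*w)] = (7*w^4 + 6*w^3 + 2*w^2 + 8*w + 4)/(w^2*(w^4 - 4*w^3 + 8*w + 4))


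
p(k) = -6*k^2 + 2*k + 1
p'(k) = 2 - 12*k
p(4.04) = -88.85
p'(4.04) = -46.48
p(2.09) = -21.03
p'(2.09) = -23.08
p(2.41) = -29.03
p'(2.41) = -26.92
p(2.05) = -20.12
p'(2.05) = -22.60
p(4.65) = -119.44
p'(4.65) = -53.80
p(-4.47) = -127.83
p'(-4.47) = 55.64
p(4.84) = -129.87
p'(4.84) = -56.08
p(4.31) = -101.84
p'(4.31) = -49.72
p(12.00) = -839.00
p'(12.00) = -142.00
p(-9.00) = -503.00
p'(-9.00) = 110.00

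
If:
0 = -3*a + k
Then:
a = k/3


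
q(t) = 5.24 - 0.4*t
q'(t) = -0.400000000000000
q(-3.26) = 6.54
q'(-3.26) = -0.40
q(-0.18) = 5.31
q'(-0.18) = -0.40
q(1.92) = 4.47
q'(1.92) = -0.40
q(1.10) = 4.80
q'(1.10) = -0.40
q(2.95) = 4.06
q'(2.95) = -0.40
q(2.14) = 4.38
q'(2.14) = -0.40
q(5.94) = 2.86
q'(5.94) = -0.40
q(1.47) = 4.65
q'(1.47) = -0.40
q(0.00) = 5.24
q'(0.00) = -0.40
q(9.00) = 1.64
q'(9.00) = -0.40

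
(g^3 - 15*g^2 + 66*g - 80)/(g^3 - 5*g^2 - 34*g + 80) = (g - 5)/(g + 5)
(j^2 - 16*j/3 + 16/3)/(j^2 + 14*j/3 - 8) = (j - 4)/(j + 6)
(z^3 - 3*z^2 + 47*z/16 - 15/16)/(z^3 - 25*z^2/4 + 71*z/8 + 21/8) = (16*z^3 - 48*z^2 + 47*z - 15)/(2*(8*z^3 - 50*z^2 + 71*z + 21))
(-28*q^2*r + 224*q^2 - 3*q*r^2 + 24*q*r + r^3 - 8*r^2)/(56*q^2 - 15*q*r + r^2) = (-4*q*r + 32*q - r^2 + 8*r)/(8*q - r)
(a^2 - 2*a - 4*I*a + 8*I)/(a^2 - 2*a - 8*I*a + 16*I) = (a - 4*I)/(a - 8*I)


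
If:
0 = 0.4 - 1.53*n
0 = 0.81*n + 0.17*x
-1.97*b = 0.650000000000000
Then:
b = -0.33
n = 0.26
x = -1.25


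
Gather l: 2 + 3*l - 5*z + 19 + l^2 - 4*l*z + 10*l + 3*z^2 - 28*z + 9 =l^2 + l*(13 - 4*z) + 3*z^2 - 33*z + 30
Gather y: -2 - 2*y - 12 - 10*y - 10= -12*y - 24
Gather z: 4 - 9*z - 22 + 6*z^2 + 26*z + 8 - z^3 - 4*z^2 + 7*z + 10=-z^3 + 2*z^2 + 24*z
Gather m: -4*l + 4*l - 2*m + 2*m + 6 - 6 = 0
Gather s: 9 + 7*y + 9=7*y + 18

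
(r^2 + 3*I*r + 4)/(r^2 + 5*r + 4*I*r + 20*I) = (r - I)/(r + 5)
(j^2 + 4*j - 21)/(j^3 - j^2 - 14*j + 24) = (j + 7)/(j^2 + 2*j - 8)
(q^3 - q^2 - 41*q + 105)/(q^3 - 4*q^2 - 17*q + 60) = (q + 7)/(q + 4)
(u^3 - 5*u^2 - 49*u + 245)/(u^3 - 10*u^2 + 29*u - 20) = (u^2 - 49)/(u^2 - 5*u + 4)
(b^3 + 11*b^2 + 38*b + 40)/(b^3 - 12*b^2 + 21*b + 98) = (b^2 + 9*b + 20)/(b^2 - 14*b + 49)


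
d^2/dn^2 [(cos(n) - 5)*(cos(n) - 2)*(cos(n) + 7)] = 9*(sin(n)^2 + 4)*cos(n)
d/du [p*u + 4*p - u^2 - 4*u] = p - 2*u - 4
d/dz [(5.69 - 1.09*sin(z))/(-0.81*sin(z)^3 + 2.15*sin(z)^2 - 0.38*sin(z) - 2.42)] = (-1.7658*sin(z)^3 + 16.1702*sin(z)^2 - 24.467*sin(z) + 4.8)*cos(z)/(0.6561*sin(z)^6 - 3.483*sin(z)^5 + 5.2381*sin(z)^4 + 2.2864*sin(z)^3 - 10.2616*sin(z)^2 + 1.8392*sin(z) + 5.8564)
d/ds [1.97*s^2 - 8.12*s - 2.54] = 3.94*s - 8.12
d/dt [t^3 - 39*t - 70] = 3*t^2 - 39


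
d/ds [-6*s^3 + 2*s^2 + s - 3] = -18*s^2 + 4*s + 1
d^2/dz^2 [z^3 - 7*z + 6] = 6*z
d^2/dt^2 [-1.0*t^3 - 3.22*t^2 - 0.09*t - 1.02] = -6.0*t - 6.44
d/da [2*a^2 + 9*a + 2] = 4*a + 9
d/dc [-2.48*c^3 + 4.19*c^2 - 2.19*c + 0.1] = -7.44*c^2 + 8.38*c - 2.19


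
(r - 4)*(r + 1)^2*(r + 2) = r^4 - 11*r^2 - 18*r - 8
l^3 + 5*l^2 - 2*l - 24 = (l - 2)*(l + 3)*(l + 4)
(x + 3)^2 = x^2 + 6*x + 9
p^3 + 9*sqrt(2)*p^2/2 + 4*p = p*(p + sqrt(2)/2)*(p + 4*sqrt(2))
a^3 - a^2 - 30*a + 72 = (a - 4)*(a - 3)*(a + 6)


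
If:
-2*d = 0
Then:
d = 0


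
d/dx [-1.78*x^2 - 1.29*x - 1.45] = -3.56*x - 1.29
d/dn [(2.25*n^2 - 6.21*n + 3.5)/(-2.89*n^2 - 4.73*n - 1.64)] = (-28.5894*n^2 + 12.85*n + 26.7394)/(8.3521*n^4 + 27.3394*n^3 + 31.8521*n^2 + 15.5144*n + 2.6896)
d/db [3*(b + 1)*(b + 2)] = 6*b + 9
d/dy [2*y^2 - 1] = 4*y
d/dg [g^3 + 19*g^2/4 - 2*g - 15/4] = 3*g^2 + 19*g/2 - 2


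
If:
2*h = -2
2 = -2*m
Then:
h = -1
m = -1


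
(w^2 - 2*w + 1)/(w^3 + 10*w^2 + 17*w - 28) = (w - 1)/(w^2 + 11*w + 28)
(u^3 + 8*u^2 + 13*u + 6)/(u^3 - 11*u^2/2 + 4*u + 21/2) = 2*(u^2 + 7*u + 6)/(2*u^2 - 13*u + 21)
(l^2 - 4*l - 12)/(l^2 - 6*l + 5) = (l^2 - 4*l - 12)/(l^2 - 6*l + 5)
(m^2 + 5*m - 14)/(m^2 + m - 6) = (m + 7)/(m + 3)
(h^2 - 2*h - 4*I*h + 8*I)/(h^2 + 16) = (h - 2)/(h + 4*I)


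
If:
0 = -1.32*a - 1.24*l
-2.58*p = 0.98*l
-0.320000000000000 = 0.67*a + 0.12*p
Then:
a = -0.45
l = 0.47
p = -0.18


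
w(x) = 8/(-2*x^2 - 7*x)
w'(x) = 8*(4*x + 7)/(-2*x^2 - 7*x)^2 = 8*(4*x + 7)/(x^2*(2*x + 7)^2)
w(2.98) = -0.21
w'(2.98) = 0.10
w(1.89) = -0.39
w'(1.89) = 0.28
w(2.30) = -0.30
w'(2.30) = 0.18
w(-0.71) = 2.02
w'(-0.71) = 2.12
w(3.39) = -0.17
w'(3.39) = 0.08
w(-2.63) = 1.75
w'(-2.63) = -1.34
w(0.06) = -18.73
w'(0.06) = 317.37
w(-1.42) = 1.35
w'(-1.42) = 0.30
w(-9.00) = -0.08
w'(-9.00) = -0.02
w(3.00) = -0.21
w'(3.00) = 0.10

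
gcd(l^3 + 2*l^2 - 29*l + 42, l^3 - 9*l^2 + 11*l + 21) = l - 3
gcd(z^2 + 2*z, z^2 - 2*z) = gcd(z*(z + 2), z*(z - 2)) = z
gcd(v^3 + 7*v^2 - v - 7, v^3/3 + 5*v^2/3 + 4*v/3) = v + 1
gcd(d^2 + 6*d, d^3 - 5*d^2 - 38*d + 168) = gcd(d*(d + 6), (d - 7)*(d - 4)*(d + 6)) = d + 6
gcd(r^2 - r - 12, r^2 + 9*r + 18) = r + 3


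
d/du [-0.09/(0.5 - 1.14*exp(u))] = -0.1026*exp(u)/(1.14*exp(u) - 0.5)^2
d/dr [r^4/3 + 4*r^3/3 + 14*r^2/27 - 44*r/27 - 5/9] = 4*r^3/3 + 4*r^2 + 28*r/27 - 44/27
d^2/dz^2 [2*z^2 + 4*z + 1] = 4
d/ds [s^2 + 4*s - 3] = 2*s + 4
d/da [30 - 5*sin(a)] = -5*cos(a)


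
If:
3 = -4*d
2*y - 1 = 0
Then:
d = -3/4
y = 1/2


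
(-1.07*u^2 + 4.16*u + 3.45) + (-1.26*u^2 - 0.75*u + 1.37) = -2.33*u^2 + 3.41*u + 4.82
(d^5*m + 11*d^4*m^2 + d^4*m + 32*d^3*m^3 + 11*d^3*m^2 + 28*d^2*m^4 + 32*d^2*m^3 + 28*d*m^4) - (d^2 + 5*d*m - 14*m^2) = d^5*m + 11*d^4*m^2 + d^4*m + 32*d^3*m^3 + 11*d^3*m^2 + 28*d^2*m^4 + 32*d^2*m^3 - d^2 + 28*d*m^4 - 5*d*m + 14*m^2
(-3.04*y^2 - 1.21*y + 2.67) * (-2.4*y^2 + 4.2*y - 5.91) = 7.296*y^4 - 9.864*y^3 + 6.4764*y^2 + 18.3651*y - 15.7797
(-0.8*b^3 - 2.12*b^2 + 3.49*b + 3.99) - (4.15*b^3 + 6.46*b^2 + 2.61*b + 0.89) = -4.95*b^3 - 8.58*b^2 + 0.88*b + 3.1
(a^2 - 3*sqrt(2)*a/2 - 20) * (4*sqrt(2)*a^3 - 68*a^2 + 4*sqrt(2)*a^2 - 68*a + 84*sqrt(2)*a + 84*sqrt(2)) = 4*sqrt(2)*a^5 - 80*a^4 + 4*sqrt(2)*a^4 - 80*a^3 + 106*sqrt(2)*a^3 + 106*sqrt(2)*a^2 + 1108*a^2 - 1680*sqrt(2)*a + 1108*a - 1680*sqrt(2)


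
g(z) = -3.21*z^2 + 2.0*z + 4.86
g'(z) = 2.0 - 6.42*z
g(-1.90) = -10.53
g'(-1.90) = 14.20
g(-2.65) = -22.98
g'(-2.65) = 19.01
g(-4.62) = -72.90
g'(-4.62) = 31.66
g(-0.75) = 1.55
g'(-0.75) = 6.82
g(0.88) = 4.13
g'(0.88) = -3.65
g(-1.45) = -4.79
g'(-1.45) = 11.31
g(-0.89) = 0.54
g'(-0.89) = 7.71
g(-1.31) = -3.27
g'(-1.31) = 10.41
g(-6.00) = -122.70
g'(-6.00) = 40.52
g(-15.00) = -747.39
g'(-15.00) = 98.30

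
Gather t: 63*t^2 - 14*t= 63*t^2 - 14*t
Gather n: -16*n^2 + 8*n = -16*n^2 + 8*n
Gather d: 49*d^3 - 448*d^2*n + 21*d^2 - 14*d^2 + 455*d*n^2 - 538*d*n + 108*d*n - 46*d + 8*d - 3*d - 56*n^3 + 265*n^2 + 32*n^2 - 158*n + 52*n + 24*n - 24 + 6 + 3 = 49*d^3 + d^2*(7 - 448*n) + d*(455*n^2 - 430*n - 41) - 56*n^3 + 297*n^2 - 82*n - 15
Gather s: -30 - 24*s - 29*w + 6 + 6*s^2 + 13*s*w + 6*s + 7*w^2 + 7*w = 6*s^2 + s*(13*w - 18) + 7*w^2 - 22*w - 24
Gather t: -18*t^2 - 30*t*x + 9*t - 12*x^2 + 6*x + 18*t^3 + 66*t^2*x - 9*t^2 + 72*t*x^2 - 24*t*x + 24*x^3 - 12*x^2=18*t^3 + t^2*(66*x - 27) + t*(72*x^2 - 54*x + 9) + 24*x^3 - 24*x^2 + 6*x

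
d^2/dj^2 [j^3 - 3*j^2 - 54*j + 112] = 6*j - 6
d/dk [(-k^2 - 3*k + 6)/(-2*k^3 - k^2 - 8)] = (-2*k*(3*k + 1)*(k^2 + 3*k - 6) + (2*k + 3)*(2*k^3 + k^2 + 8))/(2*k^3 + k^2 + 8)^2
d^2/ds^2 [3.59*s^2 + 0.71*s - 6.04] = 7.18000000000000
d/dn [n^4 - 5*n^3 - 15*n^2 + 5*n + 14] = 4*n^3 - 15*n^2 - 30*n + 5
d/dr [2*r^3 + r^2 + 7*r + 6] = 6*r^2 + 2*r + 7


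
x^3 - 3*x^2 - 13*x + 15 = (x - 5)*(x - 1)*(x + 3)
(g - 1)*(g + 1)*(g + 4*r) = g^3 + 4*g^2*r - g - 4*r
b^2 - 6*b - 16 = (b - 8)*(b + 2)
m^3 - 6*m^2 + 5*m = m*(m - 5)*(m - 1)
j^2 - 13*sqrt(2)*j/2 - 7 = (j - 7*sqrt(2))*(j + sqrt(2)/2)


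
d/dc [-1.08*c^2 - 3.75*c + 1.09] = -2.16*c - 3.75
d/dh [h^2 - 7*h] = 2*h - 7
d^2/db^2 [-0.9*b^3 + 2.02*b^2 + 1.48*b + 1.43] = 4.04 - 5.4*b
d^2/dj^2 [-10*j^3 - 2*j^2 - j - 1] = -60*j - 4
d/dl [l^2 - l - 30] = 2*l - 1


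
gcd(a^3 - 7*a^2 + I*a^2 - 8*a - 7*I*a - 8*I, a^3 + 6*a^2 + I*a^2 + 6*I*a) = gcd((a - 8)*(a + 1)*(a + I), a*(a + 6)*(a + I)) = a + I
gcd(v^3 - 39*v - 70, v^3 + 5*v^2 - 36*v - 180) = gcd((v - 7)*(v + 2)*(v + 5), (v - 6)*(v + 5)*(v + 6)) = v + 5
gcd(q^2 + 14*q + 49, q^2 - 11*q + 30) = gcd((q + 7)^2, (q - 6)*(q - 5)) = 1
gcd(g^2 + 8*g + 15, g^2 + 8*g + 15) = g^2 + 8*g + 15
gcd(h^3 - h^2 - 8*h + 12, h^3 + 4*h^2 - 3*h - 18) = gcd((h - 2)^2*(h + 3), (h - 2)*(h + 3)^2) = h^2 + h - 6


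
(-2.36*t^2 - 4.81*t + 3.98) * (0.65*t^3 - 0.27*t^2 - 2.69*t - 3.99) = -1.534*t^5 - 2.4893*t^4 + 10.2341*t^3 + 21.2807*t^2 + 8.4857*t - 15.8802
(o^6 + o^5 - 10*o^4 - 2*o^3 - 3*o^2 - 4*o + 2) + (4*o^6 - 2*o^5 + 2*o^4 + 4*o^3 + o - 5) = 5*o^6 - o^5 - 8*o^4 + 2*o^3 - 3*o^2 - 3*o - 3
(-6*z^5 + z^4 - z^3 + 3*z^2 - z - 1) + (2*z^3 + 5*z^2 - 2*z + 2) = -6*z^5 + z^4 + z^3 + 8*z^2 - 3*z + 1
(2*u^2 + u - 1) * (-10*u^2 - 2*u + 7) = -20*u^4 - 14*u^3 + 22*u^2 + 9*u - 7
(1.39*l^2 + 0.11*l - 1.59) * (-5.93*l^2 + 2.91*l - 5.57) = -8.2427*l^4 + 3.3926*l^3 + 2.0065*l^2 - 5.2396*l + 8.8563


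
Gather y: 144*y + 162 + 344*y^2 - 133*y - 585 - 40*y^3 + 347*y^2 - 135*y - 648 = -40*y^3 + 691*y^2 - 124*y - 1071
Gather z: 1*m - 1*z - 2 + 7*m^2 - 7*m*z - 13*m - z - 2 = 7*m^2 - 12*m + z*(-7*m - 2) - 4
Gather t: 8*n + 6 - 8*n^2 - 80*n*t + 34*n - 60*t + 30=-8*n^2 + 42*n + t*(-80*n - 60) + 36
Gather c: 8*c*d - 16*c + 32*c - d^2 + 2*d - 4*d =c*(8*d + 16) - d^2 - 2*d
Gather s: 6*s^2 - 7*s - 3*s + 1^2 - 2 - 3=6*s^2 - 10*s - 4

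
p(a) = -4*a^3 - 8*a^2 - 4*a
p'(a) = -12*a^2 - 16*a - 4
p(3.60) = -304.70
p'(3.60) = -217.12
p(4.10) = -426.56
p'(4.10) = -271.32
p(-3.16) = 58.97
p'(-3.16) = -73.27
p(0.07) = -0.32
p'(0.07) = -5.18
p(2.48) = -120.14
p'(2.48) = -117.48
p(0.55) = -5.29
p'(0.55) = -16.43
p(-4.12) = 160.42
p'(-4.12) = -141.77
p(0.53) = -4.96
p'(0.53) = -15.85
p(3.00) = -192.00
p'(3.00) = -160.00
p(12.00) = -8112.00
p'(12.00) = -1924.00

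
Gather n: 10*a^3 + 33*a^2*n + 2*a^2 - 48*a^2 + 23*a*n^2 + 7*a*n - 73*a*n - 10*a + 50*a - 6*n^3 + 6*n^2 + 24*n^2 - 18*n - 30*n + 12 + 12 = 10*a^3 - 46*a^2 + 40*a - 6*n^3 + n^2*(23*a + 30) + n*(33*a^2 - 66*a - 48) + 24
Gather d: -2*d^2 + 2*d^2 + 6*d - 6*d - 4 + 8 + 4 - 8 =0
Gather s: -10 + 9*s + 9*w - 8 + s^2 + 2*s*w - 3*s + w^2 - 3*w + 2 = s^2 + s*(2*w + 6) + w^2 + 6*w - 16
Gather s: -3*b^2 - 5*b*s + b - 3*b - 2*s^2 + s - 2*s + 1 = -3*b^2 - 2*b - 2*s^2 + s*(-5*b - 1) + 1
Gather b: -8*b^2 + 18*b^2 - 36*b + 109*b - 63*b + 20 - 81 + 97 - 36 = 10*b^2 + 10*b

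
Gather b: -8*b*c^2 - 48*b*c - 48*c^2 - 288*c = b*(-8*c^2 - 48*c) - 48*c^2 - 288*c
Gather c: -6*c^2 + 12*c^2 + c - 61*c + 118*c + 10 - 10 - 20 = 6*c^2 + 58*c - 20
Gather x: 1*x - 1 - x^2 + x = -x^2 + 2*x - 1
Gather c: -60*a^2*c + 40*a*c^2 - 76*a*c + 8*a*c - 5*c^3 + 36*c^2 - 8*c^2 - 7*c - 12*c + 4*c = -5*c^3 + c^2*(40*a + 28) + c*(-60*a^2 - 68*a - 15)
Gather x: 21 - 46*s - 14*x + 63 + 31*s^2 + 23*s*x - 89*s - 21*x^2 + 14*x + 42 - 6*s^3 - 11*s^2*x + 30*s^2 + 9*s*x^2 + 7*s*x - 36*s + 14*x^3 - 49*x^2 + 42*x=-6*s^3 + 61*s^2 - 171*s + 14*x^3 + x^2*(9*s - 70) + x*(-11*s^2 + 30*s + 42) + 126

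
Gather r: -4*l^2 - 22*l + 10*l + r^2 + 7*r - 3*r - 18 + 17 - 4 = -4*l^2 - 12*l + r^2 + 4*r - 5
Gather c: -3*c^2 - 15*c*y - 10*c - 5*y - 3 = -3*c^2 + c*(-15*y - 10) - 5*y - 3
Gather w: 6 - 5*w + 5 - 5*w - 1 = 10 - 10*w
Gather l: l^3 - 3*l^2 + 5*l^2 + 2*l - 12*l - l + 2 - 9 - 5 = l^3 + 2*l^2 - 11*l - 12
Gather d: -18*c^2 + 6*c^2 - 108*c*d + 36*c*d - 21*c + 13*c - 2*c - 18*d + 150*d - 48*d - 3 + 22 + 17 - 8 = -12*c^2 - 10*c + d*(84 - 72*c) + 28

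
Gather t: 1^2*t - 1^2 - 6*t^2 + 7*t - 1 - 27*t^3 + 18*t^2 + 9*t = -27*t^3 + 12*t^2 + 17*t - 2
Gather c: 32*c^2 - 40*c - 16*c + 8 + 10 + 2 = 32*c^2 - 56*c + 20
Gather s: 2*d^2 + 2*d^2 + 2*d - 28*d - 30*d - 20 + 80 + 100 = 4*d^2 - 56*d + 160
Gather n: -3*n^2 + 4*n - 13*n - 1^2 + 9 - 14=-3*n^2 - 9*n - 6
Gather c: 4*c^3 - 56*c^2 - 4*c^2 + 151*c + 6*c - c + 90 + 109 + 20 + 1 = 4*c^3 - 60*c^2 + 156*c + 220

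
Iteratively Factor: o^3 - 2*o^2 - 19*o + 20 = (o - 1)*(o^2 - o - 20) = (o - 1)*(o + 4)*(o - 5)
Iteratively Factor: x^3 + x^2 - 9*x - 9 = (x - 3)*(x^2 + 4*x + 3) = (x - 3)*(x + 3)*(x + 1)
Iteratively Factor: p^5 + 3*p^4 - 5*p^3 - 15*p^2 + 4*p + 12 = (p + 3)*(p^4 - 5*p^2 + 4) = (p - 2)*(p + 3)*(p^3 + 2*p^2 - p - 2) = (p - 2)*(p - 1)*(p + 3)*(p^2 + 3*p + 2) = (p - 2)*(p - 1)*(p + 2)*(p + 3)*(p + 1)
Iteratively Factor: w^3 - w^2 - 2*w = (w)*(w^2 - w - 2) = w*(w + 1)*(w - 2)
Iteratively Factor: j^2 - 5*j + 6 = (j - 3)*(j - 2)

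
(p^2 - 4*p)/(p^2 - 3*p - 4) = p/(p + 1)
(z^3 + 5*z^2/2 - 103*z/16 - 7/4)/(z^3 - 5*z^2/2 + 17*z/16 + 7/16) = (z + 4)/(z - 1)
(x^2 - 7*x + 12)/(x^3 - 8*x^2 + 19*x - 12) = 1/(x - 1)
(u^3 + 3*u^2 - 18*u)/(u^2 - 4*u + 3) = u*(u + 6)/(u - 1)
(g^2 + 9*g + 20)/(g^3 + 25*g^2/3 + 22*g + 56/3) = 3*(g + 5)/(3*g^2 + 13*g + 14)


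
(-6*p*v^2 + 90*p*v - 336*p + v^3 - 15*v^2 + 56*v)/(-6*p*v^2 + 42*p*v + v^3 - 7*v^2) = (v - 8)/v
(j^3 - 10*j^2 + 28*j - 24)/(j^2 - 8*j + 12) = j - 2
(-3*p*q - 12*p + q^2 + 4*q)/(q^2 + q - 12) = (-3*p + q)/(q - 3)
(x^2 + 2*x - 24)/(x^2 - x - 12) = (x + 6)/(x + 3)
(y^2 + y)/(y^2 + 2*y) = (y + 1)/(y + 2)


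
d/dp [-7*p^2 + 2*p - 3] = 2 - 14*p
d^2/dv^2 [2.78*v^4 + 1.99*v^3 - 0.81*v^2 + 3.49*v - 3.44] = 33.36*v^2 + 11.94*v - 1.62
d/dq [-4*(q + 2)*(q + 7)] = -8*q - 36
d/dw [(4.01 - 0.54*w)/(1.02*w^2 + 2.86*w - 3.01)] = (0.5508*w^2 - 8.1804*w - 9.8432)/(1.0404*w^4 + 5.8344*w^3 + 2.0392*w^2 - 17.2172*w + 9.0601)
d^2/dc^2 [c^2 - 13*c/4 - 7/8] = 2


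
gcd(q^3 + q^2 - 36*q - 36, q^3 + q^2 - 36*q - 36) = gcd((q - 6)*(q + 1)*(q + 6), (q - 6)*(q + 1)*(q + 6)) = q^3 + q^2 - 36*q - 36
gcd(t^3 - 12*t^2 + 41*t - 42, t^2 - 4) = t - 2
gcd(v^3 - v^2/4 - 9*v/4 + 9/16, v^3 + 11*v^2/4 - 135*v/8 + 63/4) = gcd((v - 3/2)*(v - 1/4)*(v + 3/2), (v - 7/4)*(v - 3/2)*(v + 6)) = v - 3/2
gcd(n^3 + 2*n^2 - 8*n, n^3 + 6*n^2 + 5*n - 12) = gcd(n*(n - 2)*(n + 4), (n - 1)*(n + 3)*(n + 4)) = n + 4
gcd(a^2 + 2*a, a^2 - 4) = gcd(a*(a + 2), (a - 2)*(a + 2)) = a + 2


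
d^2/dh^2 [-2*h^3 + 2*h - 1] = -12*h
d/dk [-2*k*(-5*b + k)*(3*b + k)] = 30*b^2 + 8*b*k - 6*k^2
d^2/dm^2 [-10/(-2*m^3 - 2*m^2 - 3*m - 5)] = 20*(-2*(3*m + 1)*(2*m^3 + 2*m^2 + 3*m + 5) + (6*m^2 + 4*m + 3)^2)/(2*m^3 + 2*m^2 + 3*m + 5)^3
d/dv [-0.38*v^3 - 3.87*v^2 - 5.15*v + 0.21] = -1.14*v^2 - 7.74*v - 5.15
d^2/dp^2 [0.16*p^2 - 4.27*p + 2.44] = 0.320000000000000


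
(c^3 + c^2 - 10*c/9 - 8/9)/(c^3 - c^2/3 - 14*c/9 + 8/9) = (3*c + 2)/(3*c - 2)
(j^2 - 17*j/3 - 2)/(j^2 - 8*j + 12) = (j + 1/3)/(j - 2)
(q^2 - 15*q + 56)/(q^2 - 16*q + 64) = (q - 7)/(q - 8)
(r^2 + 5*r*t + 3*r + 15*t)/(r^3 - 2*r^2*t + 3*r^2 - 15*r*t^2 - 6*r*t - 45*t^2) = (r + 5*t)/(r^2 - 2*r*t - 15*t^2)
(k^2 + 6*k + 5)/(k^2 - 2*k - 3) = (k + 5)/(k - 3)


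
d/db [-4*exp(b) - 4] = -4*exp(b)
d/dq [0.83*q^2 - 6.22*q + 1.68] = 1.66*q - 6.22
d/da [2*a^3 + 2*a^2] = 2*a*(3*a + 2)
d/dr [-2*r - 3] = -2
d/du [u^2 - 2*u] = 2*u - 2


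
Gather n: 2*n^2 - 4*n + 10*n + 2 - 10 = 2*n^2 + 6*n - 8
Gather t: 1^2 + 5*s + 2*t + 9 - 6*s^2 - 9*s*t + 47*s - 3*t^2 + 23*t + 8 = -6*s^2 + 52*s - 3*t^2 + t*(25 - 9*s) + 18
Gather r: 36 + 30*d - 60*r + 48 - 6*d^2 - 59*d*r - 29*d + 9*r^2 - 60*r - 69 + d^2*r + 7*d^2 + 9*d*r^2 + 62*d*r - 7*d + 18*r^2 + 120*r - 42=d^2 - 6*d + r^2*(9*d + 27) + r*(d^2 + 3*d) - 27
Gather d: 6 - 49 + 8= -35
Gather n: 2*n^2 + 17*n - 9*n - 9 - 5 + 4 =2*n^2 + 8*n - 10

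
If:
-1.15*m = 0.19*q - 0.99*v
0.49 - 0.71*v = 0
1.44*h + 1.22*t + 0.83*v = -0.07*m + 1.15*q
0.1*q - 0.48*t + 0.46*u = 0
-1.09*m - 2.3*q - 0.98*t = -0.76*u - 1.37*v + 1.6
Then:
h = -0.860499537156847*u - 0.779714253125971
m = 0.0127368476847622*u + 0.686686677499293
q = -0.0770914465130346*u - 0.560264434234043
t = 0.942272615309784*u - 0.116721757132092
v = 0.69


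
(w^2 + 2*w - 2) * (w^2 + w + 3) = w^4 + 3*w^3 + 3*w^2 + 4*w - 6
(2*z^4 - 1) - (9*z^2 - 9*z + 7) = 2*z^4 - 9*z^2 + 9*z - 8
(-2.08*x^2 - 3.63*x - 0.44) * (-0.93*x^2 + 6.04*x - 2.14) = 1.9344*x^4 - 9.1873*x^3 - 17.0648*x^2 + 5.1106*x + 0.9416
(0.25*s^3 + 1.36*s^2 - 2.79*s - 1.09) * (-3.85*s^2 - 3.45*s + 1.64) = -0.9625*s^5 - 6.0985*s^4 + 6.4595*s^3 + 16.0524*s^2 - 0.815099999999999*s - 1.7876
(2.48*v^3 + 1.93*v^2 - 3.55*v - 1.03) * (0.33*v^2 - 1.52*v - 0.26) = 0.8184*v^5 - 3.1327*v^4 - 4.7499*v^3 + 4.5543*v^2 + 2.4886*v + 0.2678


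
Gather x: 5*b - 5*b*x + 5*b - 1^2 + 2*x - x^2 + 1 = 10*b - x^2 + x*(2 - 5*b)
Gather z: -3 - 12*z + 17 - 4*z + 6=20 - 16*z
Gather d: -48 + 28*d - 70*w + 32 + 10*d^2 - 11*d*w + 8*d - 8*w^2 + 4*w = 10*d^2 + d*(36 - 11*w) - 8*w^2 - 66*w - 16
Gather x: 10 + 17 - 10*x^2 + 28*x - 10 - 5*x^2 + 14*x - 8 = -15*x^2 + 42*x + 9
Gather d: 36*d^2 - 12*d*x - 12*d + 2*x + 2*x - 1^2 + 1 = 36*d^2 + d*(-12*x - 12) + 4*x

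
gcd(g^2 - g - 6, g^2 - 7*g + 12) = g - 3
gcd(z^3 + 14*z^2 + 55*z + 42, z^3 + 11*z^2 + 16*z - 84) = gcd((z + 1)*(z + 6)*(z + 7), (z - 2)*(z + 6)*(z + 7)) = z^2 + 13*z + 42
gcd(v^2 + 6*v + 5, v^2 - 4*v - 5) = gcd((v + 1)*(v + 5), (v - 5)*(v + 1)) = v + 1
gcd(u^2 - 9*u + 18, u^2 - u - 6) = u - 3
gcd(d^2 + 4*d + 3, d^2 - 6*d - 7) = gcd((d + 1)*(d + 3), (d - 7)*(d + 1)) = d + 1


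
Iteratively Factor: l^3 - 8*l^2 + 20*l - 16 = (l - 2)*(l^2 - 6*l + 8) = (l - 2)^2*(l - 4)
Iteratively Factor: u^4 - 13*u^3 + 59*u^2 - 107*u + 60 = (u - 4)*(u^3 - 9*u^2 + 23*u - 15) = (u - 5)*(u - 4)*(u^2 - 4*u + 3) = (u - 5)*(u - 4)*(u - 1)*(u - 3)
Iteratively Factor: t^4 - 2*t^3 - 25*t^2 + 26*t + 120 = (t + 2)*(t^3 - 4*t^2 - 17*t + 60) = (t - 5)*(t + 2)*(t^2 + t - 12) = (t - 5)*(t + 2)*(t + 4)*(t - 3)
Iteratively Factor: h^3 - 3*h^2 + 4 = (h + 1)*(h^2 - 4*h + 4) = (h - 2)*(h + 1)*(h - 2)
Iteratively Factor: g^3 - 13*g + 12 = (g - 1)*(g^2 + g - 12) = (g - 3)*(g - 1)*(g + 4)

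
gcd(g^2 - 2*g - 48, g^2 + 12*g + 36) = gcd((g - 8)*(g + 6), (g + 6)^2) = g + 6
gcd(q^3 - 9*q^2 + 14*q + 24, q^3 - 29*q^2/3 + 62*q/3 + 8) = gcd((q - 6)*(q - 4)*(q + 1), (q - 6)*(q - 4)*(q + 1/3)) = q^2 - 10*q + 24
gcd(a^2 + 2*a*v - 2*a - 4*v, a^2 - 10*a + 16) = a - 2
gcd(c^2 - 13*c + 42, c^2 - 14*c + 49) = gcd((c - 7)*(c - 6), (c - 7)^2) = c - 7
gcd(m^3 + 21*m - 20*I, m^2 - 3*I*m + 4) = m - 4*I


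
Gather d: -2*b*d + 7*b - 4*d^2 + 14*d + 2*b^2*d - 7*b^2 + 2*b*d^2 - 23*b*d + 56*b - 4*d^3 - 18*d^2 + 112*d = -7*b^2 + 63*b - 4*d^3 + d^2*(2*b - 22) + d*(2*b^2 - 25*b + 126)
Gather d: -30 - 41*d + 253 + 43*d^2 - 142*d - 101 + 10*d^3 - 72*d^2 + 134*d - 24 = 10*d^3 - 29*d^2 - 49*d + 98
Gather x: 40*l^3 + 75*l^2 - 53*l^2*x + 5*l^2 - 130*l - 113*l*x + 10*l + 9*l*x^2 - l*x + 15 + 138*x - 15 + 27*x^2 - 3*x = 40*l^3 + 80*l^2 - 120*l + x^2*(9*l + 27) + x*(-53*l^2 - 114*l + 135)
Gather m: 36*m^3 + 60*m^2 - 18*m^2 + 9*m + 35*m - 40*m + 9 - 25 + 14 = 36*m^3 + 42*m^2 + 4*m - 2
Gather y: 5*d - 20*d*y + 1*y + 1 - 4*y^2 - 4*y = 5*d - 4*y^2 + y*(-20*d - 3) + 1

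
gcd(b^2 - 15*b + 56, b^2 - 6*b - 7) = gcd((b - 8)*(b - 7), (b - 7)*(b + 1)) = b - 7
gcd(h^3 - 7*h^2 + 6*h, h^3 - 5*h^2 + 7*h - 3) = h - 1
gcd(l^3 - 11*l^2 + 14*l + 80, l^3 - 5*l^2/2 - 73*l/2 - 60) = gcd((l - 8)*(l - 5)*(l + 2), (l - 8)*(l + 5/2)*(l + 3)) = l - 8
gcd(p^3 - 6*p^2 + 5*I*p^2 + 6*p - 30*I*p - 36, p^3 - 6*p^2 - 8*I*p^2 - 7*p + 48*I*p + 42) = p^2 + p*(-6 - I) + 6*I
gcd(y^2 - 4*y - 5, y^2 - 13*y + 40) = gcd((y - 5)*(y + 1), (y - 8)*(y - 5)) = y - 5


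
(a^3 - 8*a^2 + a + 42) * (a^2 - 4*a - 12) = a^5 - 12*a^4 + 21*a^3 + 134*a^2 - 180*a - 504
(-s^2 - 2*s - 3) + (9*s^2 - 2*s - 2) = 8*s^2 - 4*s - 5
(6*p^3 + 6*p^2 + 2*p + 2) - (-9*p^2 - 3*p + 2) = 6*p^3 + 15*p^2 + 5*p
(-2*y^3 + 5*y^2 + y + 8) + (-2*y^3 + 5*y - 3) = -4*y^3 + 5*y^2 + 6*y + 5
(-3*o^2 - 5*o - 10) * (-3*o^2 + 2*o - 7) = 9*o^4 + 9*o^3 + 41*o^2 + 15*o + 70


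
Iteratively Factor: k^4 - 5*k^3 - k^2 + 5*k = (k - 5)*(k^3 - k) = (k - 5)*(k + 1)*(k^2 - k) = k*(k - 5)*(k + 1)*(k - 1)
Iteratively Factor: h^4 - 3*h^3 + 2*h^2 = (h)*(h^3 - 3*h^2 + 2*h) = h*(h - 1)*(h^2 - 2*h) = h*(h - 2)*(h - 1)*(h)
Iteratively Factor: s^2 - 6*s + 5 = (s - 5)*(s - 1)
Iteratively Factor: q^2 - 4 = (q + 2)*(q - 2)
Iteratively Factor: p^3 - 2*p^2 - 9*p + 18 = (p - 2)*(p^2 - 9) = (p - 3)*(p - 2)*(p + 3)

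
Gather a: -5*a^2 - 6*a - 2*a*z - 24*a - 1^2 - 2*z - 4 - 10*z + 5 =-5*a^2 + a*(-2*z - 30) - 12*z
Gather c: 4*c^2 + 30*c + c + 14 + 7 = 4*c^2 + 31*c + 21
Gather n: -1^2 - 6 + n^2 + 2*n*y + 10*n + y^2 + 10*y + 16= n^2 + n*(2*y + 10) + y^2 + 10*y + 9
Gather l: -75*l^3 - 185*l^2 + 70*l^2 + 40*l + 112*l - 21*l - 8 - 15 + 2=-75*l^3 - 115*l^2 + 131*l - 21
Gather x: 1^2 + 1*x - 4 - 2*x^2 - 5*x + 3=-2*x^2 - 4*x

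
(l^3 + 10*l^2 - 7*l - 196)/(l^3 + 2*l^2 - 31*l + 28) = (l + 7)/(l - 1)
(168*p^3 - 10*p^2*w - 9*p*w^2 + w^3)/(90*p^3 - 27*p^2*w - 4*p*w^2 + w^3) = (28*p^2 + 3*p*w - w^2)/(15*p^2 - 2*p*w - w^2)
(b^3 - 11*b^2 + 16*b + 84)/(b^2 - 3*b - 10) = (b^2 - 13*b + 42)/(b - 5)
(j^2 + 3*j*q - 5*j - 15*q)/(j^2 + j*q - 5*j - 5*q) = (j + 3*q)/(j + q)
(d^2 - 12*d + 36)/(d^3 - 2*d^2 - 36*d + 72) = (d - 6)/(d^2 + 4*d - 12)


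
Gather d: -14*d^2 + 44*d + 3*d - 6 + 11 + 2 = -14*d^2 + 47*d + 7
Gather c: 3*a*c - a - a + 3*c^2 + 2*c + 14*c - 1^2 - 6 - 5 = -2*a + 3*c^2 + c*(3*a + 16) - 12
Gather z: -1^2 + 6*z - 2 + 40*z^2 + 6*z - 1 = 40*z^2 + 12*z - 4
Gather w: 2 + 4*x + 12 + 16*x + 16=20*x + 30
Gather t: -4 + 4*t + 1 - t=3*t - 3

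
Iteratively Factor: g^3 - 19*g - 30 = (g + 2)*(g^2 - 2*g - 15) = (g - 5)*(g + 2)*(g + 3)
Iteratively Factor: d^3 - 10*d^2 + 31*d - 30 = (d - 3)*(d^2 - 7*d + 10) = (d - 3)*(d - 2)*(d - 5)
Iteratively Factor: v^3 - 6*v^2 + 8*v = (v - 2)*(v^2 - 4*v) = v*(v - 2)*(v - 4)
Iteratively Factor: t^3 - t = (t)*(t^2 - 1) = t*(t + 1)*(t - 1)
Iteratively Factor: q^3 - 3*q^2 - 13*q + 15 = (q + 3)*(q^2 - 6*q + 5) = (q - 1)*(q + 3)*(q - 5)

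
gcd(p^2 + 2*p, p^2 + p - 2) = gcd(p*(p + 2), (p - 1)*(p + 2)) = p + 2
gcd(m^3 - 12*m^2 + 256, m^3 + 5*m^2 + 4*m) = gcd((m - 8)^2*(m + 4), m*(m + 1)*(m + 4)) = m + 4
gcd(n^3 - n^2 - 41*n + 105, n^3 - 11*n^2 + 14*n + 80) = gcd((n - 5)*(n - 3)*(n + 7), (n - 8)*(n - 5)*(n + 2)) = n - 5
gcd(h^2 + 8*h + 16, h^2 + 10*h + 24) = h + 4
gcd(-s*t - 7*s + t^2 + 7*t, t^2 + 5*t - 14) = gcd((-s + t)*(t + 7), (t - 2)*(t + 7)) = t + 7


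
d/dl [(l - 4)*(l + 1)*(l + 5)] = 3*l^2 + 4*l - 19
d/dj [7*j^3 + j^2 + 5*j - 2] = 21*j^2 + 2*j + 5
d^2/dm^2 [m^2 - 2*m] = 2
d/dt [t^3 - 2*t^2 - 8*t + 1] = 3*t^2 - 4*t - 8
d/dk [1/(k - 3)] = -1/(k - 3)^2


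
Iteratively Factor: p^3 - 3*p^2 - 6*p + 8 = (p - 4)*(p^2 + p - 2) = (p - 4)*(p + 2)*(p - 1)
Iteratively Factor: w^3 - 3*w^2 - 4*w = (w)*(w^2 - 3*w - 4) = w*(w + 1)*(w - 4)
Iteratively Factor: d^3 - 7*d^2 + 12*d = (d - 4)*(d^2 - 3*d) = d*(d - 4)*(d - 3)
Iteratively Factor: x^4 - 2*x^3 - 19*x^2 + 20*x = (x + 4)*(x^3 - 6*x^2 + 5*x) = x*(x + 4)*(x^2 - 6*x + 5) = x*(x - 5)*(x + 4)*(x - 1)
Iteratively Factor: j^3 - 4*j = (j + 2)*(j^2 - 2*j) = (j - 2)*(j + 2)*(j)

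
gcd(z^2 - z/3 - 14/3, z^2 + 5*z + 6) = z + 2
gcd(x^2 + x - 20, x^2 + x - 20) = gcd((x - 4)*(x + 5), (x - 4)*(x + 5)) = x^2 + x - 20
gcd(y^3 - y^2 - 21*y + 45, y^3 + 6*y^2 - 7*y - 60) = y^2 + 2*y - 15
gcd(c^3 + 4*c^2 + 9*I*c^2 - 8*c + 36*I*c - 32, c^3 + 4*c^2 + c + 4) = c^2 + c*(4 + I) + 4*I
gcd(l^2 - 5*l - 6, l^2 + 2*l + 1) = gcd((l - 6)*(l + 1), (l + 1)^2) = l + 1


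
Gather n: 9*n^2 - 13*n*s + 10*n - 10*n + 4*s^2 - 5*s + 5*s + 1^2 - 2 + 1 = 9*n^2 - 13*n*s + 4*s^2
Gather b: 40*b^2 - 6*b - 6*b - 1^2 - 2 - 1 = 40*b^2 - 12*b - 4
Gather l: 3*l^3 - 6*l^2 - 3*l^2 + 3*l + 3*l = 3*l^3 - 9*l^2 + 6*l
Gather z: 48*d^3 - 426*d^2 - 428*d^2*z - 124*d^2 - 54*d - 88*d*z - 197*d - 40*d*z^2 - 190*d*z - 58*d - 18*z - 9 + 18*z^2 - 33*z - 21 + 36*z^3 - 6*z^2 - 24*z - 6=48*d^3 - 550*d^2 - 309*d + 36*z^3 + z^2*(12 - 40*d) + z*(-428*d^2 - 278*d - 75) - 36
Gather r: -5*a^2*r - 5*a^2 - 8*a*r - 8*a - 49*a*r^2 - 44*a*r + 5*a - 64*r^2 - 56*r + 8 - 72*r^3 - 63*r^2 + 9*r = -5*a^2 - 3*a - 72*r^3 + r^2*(-49*a - 127) + r*(-5*a^2 - 52*a - 47) + 8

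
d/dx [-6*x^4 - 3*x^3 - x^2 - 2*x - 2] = -24*x^3 - 9*x^2 - 2*x - 2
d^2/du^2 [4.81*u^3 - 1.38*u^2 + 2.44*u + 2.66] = 28.86*u - 2.76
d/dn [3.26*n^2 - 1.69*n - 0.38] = 6.52*n - 1.69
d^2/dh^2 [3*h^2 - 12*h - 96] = 6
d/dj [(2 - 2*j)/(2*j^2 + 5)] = 2*(-2*j^2 + 4*j*(j - 1) - 5)/(2*j^2 + 5)^2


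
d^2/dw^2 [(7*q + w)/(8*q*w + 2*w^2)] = (-w*(4*q + w)*(11*q + 3*w) + 4*(2*q + w)^2*(7*q + w))/(w^3*(4*q + w)^3)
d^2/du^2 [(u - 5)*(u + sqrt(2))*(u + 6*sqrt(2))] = 6*u - 10 + 14*sqrt(2)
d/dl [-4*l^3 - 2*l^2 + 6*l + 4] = -12*l^2 - 4*l + 6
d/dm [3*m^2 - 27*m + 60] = 6*m - 27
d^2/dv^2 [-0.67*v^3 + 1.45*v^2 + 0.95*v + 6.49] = 2.9 - 4.02*v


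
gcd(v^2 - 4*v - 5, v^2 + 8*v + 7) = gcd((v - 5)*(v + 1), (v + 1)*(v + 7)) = v + 1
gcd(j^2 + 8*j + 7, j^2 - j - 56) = j + 7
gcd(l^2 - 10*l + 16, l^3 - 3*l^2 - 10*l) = 1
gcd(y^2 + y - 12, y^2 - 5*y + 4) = 1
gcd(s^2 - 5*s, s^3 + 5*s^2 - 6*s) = s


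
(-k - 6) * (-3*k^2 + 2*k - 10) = 3*k^3 + 16*k^2 - 2*k + 60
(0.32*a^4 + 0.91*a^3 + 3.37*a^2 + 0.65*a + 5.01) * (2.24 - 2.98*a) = -0.9536*a^5 - 1.995*a^4 - 8.0042*a^3 + 5.6118*a^2 - 13.4738*a + 11.2224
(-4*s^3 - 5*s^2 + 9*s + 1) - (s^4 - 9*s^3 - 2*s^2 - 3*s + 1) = -s^4 + 5*s^3 - 3*s^2 + 12*s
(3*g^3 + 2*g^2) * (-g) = -3*g^4 - 2*g^3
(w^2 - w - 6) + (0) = w^2 - w - 6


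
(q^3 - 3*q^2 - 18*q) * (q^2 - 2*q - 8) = q^5 - 5*q^4 - 20*q^3 + 60*q^2 + 144*q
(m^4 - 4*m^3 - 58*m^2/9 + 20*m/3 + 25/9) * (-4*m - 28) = -4*m^5 - 12*m^4 + 1240*m^3/9 + 1384*m^2/9 - 1780*m/9 - 700/9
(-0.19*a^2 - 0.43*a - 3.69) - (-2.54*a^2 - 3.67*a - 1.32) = 2.35*a^2 + 3.24*a - 2.37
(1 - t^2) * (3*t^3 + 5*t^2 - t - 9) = -3*t^5 - 5*t^4 + 4*t^3 + 14*t^2 - t - 9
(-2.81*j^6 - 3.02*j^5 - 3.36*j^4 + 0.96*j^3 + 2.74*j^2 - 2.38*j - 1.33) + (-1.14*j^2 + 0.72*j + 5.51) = -2.81*j^6 - 3.02*j^5 - 3.36*j^4 + 0.96*j^3 + 1.6*j^2 - 1.66*j + 4.18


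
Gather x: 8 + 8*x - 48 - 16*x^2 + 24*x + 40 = -16*x^2 + 32*x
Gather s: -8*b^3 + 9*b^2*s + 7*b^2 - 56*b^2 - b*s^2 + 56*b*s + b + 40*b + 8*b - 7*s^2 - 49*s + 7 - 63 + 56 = -8*b^3 - 49*b^2 + 49*b + s^2*(-b - 7) + s*(9*b^2 + 56*b - 49)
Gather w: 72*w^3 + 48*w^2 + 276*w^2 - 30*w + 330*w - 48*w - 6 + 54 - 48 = 72*w^3 + 324*w^2 + 252*w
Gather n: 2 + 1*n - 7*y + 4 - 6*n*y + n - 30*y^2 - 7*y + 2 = n*(2 - 6*y) - 30*y^2 - 14*y + 8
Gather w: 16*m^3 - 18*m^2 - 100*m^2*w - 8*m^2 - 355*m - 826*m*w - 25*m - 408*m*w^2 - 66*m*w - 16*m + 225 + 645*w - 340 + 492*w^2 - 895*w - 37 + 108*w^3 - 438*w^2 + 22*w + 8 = 16*m^3 - 26*m^2 - 396*m + 108*w^3 + w^2*(54 - 408*m) + w*(-100*m^2 - 892*m - 228) - 144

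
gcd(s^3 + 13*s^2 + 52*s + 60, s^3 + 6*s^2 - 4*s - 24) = s^2 + 8*s + 12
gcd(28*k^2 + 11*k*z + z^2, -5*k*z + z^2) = 1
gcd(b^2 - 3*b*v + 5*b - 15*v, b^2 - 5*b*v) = 1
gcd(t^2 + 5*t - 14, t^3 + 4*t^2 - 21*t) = t + 7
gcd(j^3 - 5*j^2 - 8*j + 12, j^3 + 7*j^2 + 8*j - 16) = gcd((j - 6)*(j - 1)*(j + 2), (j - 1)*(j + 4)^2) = j - 1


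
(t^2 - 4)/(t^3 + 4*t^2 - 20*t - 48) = (t - 2)/(t^2 + 2*t - 24)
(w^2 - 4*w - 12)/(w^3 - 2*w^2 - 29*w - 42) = (w - 6)/(w^2 - 4*w - 21)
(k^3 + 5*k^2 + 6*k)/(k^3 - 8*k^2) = (k^2 + 5*k + 6)/(k*(k - 8))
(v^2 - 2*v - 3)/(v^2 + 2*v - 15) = (v + 1)/(v + 5)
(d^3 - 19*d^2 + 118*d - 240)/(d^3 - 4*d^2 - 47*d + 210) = (d - 8)/(d + 7)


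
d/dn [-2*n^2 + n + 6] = 1 - 4*n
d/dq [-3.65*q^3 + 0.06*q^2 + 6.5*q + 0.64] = -10.95*q^2 + 0.12*q + 6.5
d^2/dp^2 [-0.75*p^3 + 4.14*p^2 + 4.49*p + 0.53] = 8.28 - 4.5*p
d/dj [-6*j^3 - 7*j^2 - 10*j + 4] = -18*j^2 - 14*j - 10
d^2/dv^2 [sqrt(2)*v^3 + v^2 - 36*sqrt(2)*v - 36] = 6*sqrt(2)*v + 2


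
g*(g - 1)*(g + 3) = g^3 + 2*g^2 - 3*g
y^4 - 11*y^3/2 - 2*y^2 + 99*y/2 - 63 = (y - 7/2)*(y - 3)*(y - 2)*(y + 3)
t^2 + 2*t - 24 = (t - 4)*(t + 6)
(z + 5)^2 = z^2 + 10*z + 25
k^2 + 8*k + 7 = (k + 1)*(k + 7)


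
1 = 1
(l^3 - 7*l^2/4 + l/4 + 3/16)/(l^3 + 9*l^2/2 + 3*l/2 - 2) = (8*l^2 - 10*l - 3)/(8*(l^2 + 5*l + 4))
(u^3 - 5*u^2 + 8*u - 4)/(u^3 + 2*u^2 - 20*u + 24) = (u - 1)/(u + 6)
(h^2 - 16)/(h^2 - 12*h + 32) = (h + 4)/(h - 8)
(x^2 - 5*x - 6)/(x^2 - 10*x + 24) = (x + 1)/(x - 4)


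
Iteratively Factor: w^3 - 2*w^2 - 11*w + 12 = (w + 3)*(w^2 - 5*w + 4) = (w - 4)*(w + 3)*(w - 1)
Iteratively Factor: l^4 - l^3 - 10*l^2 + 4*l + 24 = (l - 3)*(l^3 + 2*l^2 - 4*l - 8) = (l - 3)*(l + 2)*(l^2 - 4) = (l - 3)*(l + 2)^2*(l - 2)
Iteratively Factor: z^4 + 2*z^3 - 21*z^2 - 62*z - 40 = (z + 2)*(z^3 - 21*z - 20) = (z + 1)*(z + 2)*(z^2 - z - 20) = (z + 1)*(z + 2)*(z + 4)*(z - 5)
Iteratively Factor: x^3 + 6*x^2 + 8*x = (x)*(x^2 + 6*x + 8) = x*(x + 4)*(x + 2)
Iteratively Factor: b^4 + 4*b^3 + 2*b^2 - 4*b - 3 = (b - 1)*(b^3 + 5*b^2 + 7*b + 3) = (b - 1)*(b + 3)*(b^2 + 2*b + 1) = (b - 1)*(b + 1)*(b + 3)*(b + 1)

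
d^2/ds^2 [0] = 0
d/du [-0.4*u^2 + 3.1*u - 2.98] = 3.1 - 0.8*u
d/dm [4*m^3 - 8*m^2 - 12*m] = 12*m^2 - 16*m - 12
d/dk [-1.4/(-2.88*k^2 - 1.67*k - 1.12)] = (-8.064*k - 2.338)/(2.88*k^2 + 1.67*k + 1.12)^2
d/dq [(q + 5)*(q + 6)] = 2*q + 11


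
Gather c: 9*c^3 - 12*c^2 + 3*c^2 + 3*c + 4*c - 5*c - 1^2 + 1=9*c^3 - 9*c^2 + 2*c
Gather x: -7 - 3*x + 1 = -3*x - 6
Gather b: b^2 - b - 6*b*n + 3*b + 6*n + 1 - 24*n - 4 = b^2 + b*(2 - 6*n) - 18*n - 3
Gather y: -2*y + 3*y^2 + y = 3*y^2 - y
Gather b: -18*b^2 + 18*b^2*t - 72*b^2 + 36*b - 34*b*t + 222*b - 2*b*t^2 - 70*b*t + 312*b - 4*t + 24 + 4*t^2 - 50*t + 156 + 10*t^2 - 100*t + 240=b^2*(18*t - 90) + b*(-2*t^2 - 104*t + 570) + 14*t^2 - 154*t + 420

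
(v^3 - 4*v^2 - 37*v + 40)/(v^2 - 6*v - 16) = (v^2 + 4*v - 5)/(v + 2)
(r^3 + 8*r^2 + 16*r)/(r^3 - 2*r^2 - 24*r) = (r + 4)/(r - 6)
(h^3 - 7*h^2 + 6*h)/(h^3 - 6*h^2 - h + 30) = h*(h^2 - 7*h + 6)/(h^3 - 6*h^2 - h + 30)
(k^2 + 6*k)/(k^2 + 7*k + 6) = k/(k + 1)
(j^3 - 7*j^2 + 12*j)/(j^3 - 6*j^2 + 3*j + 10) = j*(j^2 - 7*j + 12)/(j^3 - 6*j^2 + 3*j + 10)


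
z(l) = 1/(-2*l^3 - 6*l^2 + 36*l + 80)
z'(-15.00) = 0.00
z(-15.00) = 0.00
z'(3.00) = 0.01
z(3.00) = 0.01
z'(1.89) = 0.00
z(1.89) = 0.01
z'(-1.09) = -0.03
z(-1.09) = 0.03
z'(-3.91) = 0.01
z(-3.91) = -0.03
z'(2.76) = 0.01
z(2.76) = 0.01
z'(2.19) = 0.00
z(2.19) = 0.01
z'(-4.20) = 0.02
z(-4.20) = -0.03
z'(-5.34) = 0.16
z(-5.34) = 0.05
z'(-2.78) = -0.04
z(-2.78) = -0.04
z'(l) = (6*l^2 + 12*l - 36)/(-2*l^3 - 6*l^2 + 36*l + 80)^2 = 3*(l^2 + 2*l - 6)/(2*(l^3 + 3*l^2 - 18*l - 40)^2)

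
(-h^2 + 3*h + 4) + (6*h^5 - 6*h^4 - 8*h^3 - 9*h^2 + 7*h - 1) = 6*h^5 - 6*h^4 - 8*h^3 - 10*h^2 + 10*h + 3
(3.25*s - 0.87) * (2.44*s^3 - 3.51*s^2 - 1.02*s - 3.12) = 7.93*s^4 - 13.5303*s^3 - 0.2613*s^2 - 9.2526*s + 2.7144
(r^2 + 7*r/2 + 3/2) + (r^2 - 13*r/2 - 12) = 2*r^2 - 3*r - 21/2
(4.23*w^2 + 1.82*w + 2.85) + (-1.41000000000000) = 4.23*w^2 + 1.82*w + 1.44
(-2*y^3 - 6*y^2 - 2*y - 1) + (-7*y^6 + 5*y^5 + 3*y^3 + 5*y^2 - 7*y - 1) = -7*y^6 + 5*y^5 + y^3 - y^2 - 9*y - 2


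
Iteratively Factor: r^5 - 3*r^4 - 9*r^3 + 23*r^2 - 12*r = (r - 4)*(r^4 + r^3 - 5*r^2 + 3*r) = r*(r - 4)*(r^3 + r^2 - 5*r + 3) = r*(r - 4)*(r - 1)*(r^2 + 2*r - 3) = r*(r - 4)*(r - 1)^2*(r + 3)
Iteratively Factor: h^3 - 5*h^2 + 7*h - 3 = (h - 1)*(h^2 - 4*h + 3) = (h - 3)*(h - 1)*(h - 1)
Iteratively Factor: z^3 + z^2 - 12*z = (z)*(z^2 + z - 12) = z*(z - 3)*(z + 4)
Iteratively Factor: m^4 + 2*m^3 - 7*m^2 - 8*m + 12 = (m + 3)*(m^3 - m^2 - 4*m + 4) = (m - 2)*(m + 3)*(m^2 + m - 2) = (m - 2)*(m - 1)*(m + 3)*(m + 2)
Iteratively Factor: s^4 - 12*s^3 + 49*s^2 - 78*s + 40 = (s - 5)*(s^3 - 7*s^2 + 14*s - 8) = (s - 5)*(s - 2)*(s^2 - 5*s + 4) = (s - 5)*(s - 2)*(s - 1)*(s - 4)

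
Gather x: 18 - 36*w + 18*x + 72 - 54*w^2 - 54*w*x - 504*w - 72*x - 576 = -54*w^2 - 540*w + x*(-54*w - 54) - 486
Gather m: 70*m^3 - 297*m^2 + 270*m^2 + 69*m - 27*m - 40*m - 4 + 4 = 70*m^3 - 27*m^2 + 2*m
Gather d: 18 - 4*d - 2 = 16 - 4*d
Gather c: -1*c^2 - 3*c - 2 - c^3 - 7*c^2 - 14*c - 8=-c^3 - 8*c^2 - 17*c - 10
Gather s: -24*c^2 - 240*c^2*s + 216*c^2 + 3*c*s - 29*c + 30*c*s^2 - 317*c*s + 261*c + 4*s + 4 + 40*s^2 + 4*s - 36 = 192*c^2 + 232*c + s^2*(30*c + 40) + s*(-240*c^2 - 314*c + 8) - 32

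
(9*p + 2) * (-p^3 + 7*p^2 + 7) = -9*p^4 + 61*p^3 + 14*p^2 + 63*p + 14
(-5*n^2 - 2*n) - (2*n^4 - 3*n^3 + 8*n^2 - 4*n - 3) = -2*n^4 + 3*n^3 - 13*n^2 + 2*n + 3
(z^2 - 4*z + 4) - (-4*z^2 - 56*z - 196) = 5*z^2 + 52*z + 200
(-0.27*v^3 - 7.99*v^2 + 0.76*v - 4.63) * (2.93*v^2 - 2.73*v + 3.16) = -0.7911*v^5 - 22.6736*v^4 + 23.1863*v^3 - 40.8891*v^2 + 15.0415*v - 14.6308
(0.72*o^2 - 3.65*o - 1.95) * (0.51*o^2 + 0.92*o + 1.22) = 0.3672*o^4 - 1.1991*o^3 - 3.4741*o^2 - 6.247*o - 2.379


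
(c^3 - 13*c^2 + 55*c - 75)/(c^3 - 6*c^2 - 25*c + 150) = (c^2 - 8*c + 15)/(c^2 - c - 30)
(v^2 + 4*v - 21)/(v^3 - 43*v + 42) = (v - 3)/(v^2 - 7*v + 6)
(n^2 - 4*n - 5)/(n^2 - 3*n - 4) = (n - 5)/(n - 4)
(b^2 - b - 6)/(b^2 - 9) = (b + 2)/(b + 3)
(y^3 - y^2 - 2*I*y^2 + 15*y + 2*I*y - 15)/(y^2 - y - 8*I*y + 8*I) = (y^2 - 2*I*y + 15)/(y - 8*I)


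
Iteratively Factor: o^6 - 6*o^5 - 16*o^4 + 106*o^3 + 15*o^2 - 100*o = (o - 1)*(o^5 - 5*o^4 - 21*o^3 + 85*o^2 + 100*o) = (o - 1)*(o + 4)*(o^4 - 9*o^3 + 15*o^2 + 25*o) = (o - 5)*(o - 1)*(o + 4)*(o^3 - 4*o^2 - 5*o) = (o - 5)^2*(o - 1)*(o + 4)*(o^2 + o) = o*(o - 5)^2*(o - 1)*(o + 4)*(o + 1)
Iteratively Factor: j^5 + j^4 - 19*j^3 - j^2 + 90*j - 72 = (j - 3)*(j^4 + 4*j^3 - 7*j^2 - 22*j + 24) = (j - 3)*(j + 3)*(j^3 + j^2 - 10*j + 8) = (j - 3)*(j - 1)*(j + 3)*(j^2 + 2*j - 8) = (j - 3)*(j - 2)*(j - 1)*(j + 3)*(j + 4)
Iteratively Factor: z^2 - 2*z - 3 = (z - 3)*(z + 1)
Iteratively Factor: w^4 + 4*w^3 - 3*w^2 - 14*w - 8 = (w + 4)*(w^3 - 3*w - 2) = (w - 2)*(w + 4)*(w^2 + 2*w + 1) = (w - 2)*(w + 1)*(w + 4)*(w + 1)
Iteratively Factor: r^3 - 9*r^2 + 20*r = (r - 4)*(r^2 - 5*r) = r*(r - 4)*(r - 5)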